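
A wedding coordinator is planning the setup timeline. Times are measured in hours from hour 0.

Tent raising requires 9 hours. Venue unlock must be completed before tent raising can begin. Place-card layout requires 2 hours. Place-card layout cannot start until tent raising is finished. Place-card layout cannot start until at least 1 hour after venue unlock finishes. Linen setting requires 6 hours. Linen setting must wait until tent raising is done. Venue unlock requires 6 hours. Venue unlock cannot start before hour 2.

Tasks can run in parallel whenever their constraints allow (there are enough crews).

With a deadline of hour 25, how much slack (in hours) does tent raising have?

Venue unlock cannot begin until its own release at hour 2. It runs from hour 2 to 2 + 6 = hour 8.
Tent raising cannot begin until venue unlock (finishes hour 8). It runs from hour 8 to 8 + 9 = hour 17.

Working backward from the deadline:
Linen setting must finish by hour 25; it takes 6 hours, so it must start by 25 − 6 = hour 19.
To finish by hour 25, place-card layout (duration 2) must start no later than hour 23.
Tent raising must finish in time for linen setting (must start by hour 19); place-card layout (must start by hour 23). The tightest is hour 19, so tent raising must start by 19 − 9 = hour 10.
So tent raising can start as early as hour 8 and as late as hour 10, giving 10 − 8 = 2 hours of slack.

2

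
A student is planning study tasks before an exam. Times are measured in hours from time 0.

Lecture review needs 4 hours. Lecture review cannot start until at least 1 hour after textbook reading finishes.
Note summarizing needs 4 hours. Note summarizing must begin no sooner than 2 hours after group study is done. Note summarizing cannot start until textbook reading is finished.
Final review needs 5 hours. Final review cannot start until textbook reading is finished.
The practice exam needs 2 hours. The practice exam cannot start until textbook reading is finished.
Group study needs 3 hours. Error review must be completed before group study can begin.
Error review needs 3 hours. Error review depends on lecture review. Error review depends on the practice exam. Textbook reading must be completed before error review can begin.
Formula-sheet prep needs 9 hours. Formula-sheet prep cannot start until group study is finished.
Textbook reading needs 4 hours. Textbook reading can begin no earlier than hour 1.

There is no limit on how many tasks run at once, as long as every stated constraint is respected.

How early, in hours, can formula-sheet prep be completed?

25

Textbook reading waits on its own release at hour 1, so it starts at hour 1 and finishes at 1 + 4 = hour 5.
After textbook reading (finishes hour 5), the practice exam can start at hour 5 and finishes at hour 7.
Lecture review cannot begin until textbook reading (finishes hour 5, plus 1-hour gap → hour 6). It runs from hour 6 to 6 + 4 = hour 10.
Error review needs all of lecture review (finishes hour 10); the practice exam (finishes hour 7); textbook reading (finishes hour 5). That puts its earliest start at hour 10; it finishes at 10 + 3 = hour 13.
After error review (finishes hour 13), group study can start at hour 13 and finishes at hour 16.
Formula-sheet prep cannot begin until group study (finishes hour 16). It runs from hour 16 to 16 + 9 = hour 25.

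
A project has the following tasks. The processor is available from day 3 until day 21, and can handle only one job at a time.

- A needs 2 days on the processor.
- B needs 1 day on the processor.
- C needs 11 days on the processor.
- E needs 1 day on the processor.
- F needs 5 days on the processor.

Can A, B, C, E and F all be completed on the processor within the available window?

The processor window is 21 − 3 = 18 days.
Running back to back, the jobs need 2 + 1 + 11 + 1 + 5 = 20 days on the processor.
Since 20 > 18, they cannot all fit.

No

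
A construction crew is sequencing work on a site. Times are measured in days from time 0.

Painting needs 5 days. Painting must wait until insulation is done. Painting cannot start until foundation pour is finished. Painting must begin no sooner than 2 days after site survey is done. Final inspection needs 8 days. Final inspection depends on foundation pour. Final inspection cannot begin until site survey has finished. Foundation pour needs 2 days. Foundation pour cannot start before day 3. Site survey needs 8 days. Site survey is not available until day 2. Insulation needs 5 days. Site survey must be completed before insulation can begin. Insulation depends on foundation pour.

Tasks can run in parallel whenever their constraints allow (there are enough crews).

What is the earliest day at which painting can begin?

15

Foundation pour cannot begin until its own release at day 3. It runs from day 3 to 3 + 2 = day 5.
Site survey cannot begin until its own release at day 2. It runs from day 2 to 2 + 8 = day 10.
For insulation: site survey (finishes day 10); foundation pour (finishes day 5). Taking the maximum gives a start of day 10, and it finishes at 10 + 5 = day 15.
Painting waits on insulation (finishes day 15); foundation pour (finishes day 5); site survey (finishes day 10, plus 2-day gap → day 12). The latest of these is day 15, which is the earliest painting can start.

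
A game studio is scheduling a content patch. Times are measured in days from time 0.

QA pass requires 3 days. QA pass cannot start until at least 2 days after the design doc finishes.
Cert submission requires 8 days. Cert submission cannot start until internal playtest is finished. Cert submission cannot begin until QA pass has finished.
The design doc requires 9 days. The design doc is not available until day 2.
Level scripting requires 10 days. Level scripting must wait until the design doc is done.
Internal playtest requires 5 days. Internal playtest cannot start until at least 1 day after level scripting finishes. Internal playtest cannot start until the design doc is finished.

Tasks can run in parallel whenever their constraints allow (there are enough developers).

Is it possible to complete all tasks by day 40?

Yes

The design doc cannot begin until its own release at day 2. It runs from day 2 to 2 + 9 = day 11.
QA pass waits on the design doc (finishes day 11, plus 2-day gap → day 13), so it starts at day 13 and finishes at 13 + 3 = day 16.
Level scripting waits on the design doc (finishes day 11), so it starts at day 11 and finishes at 11 + 10 = day 21.
Internal playtest cannot start until level scripting (finishes day 21, plus 1-day gap → day 22); the design doc (finishes day 11). The controlling bound is day 22, so internal playtest finishes at 22 + 5 = day 27.
Cert submission needs all of internal playtest (finishes day 27); QA pass (finishes day 16). That puts its earliest start at day 27; it finishes at 27 + 8 = day 35.
Every task is finished by day 35, which is no later than the deadline of 40, so the schedule is feasible.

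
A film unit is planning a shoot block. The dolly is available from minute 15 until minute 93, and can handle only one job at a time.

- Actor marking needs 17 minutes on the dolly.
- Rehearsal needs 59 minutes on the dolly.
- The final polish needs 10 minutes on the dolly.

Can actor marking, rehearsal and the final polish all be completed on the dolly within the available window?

No

The dolly window is 93 − 15 = 78 minutes.
Running back to back, the jobs need 17 + 59 + 10 = 86 minutes on the dolly.
Since 86 > 78, they cannot all fit.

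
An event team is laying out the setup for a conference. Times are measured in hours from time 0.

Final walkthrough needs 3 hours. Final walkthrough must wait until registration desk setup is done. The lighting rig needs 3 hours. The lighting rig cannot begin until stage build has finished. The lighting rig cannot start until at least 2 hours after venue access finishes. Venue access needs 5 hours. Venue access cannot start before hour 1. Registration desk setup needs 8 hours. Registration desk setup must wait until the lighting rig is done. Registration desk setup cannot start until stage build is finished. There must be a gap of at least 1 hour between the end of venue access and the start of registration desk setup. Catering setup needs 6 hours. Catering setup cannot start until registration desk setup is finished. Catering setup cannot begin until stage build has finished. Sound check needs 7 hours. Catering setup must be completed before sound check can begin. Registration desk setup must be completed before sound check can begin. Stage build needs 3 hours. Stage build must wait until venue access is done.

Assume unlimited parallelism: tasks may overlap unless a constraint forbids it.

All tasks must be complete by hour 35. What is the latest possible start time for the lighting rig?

Sound check must finish by hour 35; it takes 7 hours, so it must start by 35 − 7 = hour 28.
Since sound check (must start by hour 28) depends on it, catering setup must finish by hour 28. Backing off its 6-hour duration gives a latest start of hour 22.
Nothing follows final walkthrough; the deadline of hour 35 is its only limit. It must start by 35 − 3 = hour 32.
Registration desk setup has several dependents: catering setup (must start by hour 22); sound check (must start by hour 28); final walkthrough (must start by hour 32). The earliest of those limits is hour 22, so registration desk setup must start by 22 − 8 = hour 14.
The lighting rig feeds into registration desk setup (must start by hour 14); so the lighting rig must finish by hour 14 and therefore start by hour 11.

11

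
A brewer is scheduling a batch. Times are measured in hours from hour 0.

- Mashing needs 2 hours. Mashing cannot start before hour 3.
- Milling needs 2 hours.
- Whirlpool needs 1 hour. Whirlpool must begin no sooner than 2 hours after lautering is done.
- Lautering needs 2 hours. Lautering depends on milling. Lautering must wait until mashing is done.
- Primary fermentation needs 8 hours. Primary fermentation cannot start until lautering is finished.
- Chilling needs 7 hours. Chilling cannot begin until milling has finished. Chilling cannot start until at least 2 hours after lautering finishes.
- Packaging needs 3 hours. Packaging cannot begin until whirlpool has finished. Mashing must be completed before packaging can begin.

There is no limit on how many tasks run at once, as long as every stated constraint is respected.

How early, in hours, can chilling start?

9

Mashing waits on its own release at hour 3, so it starts at hour 3 and finishes at 3 + 2 = hour 5.
Milling can start immediately at hour 0; it finishes at hour 2.
For lautering: milling (finishes hour 2); mashing (finishes hour 5). Taking the maximum gives a start of hour 5, and it finishes at 5 + 2 = hour 7.
Chilling waits on milling (finishes hour 2); lautering (finishes hour 7, plus 2-hour gap → hour 9). The latest of these is hour 9, which is the earliest chilling can start.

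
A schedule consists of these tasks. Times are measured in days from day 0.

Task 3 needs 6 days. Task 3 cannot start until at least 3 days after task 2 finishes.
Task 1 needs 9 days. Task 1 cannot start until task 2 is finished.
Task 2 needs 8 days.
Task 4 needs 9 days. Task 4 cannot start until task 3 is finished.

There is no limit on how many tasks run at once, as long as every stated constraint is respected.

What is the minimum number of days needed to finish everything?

Task 2 can start immediately at day 0; it finishes at day 8.
Task 3 waits on task 2 (finishes day 8, plus 3-day gap → day 11), so it starts at day 11 and finishes at 11 + 6 = day 17.
Task 4 waits on task 3 (finishes day 17), so it starts at day 17 and finishes at 17 + 9 = day 26.
After task 2 (finishes day 8), task 1 can start at day 8 and finishes at day 17.
All tasks are finished once the last one completes. Finish times: Task 1 at 17, Task 2 at 8, Task 3 at 17, Task 4 at 26. The latest is day 26.

26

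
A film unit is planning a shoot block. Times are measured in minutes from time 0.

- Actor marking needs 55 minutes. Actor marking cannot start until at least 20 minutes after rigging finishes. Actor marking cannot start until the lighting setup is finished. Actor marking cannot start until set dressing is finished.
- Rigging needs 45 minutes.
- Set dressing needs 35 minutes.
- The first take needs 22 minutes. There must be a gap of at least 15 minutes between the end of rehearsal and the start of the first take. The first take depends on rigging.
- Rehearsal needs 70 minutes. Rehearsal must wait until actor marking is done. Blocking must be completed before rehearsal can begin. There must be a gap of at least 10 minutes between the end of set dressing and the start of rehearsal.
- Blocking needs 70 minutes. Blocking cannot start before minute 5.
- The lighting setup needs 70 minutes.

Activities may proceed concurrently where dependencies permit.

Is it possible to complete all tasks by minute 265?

After its own release at minute 5, blocking can start at minute 5 and finishes at minute 75.
The lighting setup can start immediately at minute 0; it finishes at minute 70.
Set dressing can start immediately at minute 0; it finishes at minute 35.
Rigging has no prerequisites, so it starts at minute 0 and finishes at minute 45.
Actor marking has to wait for rigging (finishes minute 45, plus 20-minute gap → minute 65); the lighting setup (finishes minute 70); set dressing (finishes minute 35). The latest of these is minute 70, so actor marking runs minute 70 to 70 + 55 = minute 125.
Rehearsal cannot start until actor marking (finishes minute 125); blocking (finishes minute 75); set dressing (finishes minute 35, plus 10-minute gap → minute 45). The controlling bound is minute 125, so rehearsal finishes at 125 + 70 = minute 195.
For the first take: rehearsal (finishes minute 195, plus 15-minute gap → minute 210); rigging (finishes minute 45). Taking the maximum gives a start of minute 210, and it finishes at 210 + 22 = minute 232.
Every task is finished by minute 232, which is no later than the deadline of 265, so the schedule is feasible.

Yes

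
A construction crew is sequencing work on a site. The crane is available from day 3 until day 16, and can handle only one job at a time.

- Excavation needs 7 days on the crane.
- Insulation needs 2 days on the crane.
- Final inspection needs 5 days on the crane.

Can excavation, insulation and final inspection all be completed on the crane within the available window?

No

The crane window is 16 − 3 = 13 days.
Running back to back, the jobs need 7 + 2 + 5 = 14 days on the crane.
Since 14 > 13, they cannot all fit.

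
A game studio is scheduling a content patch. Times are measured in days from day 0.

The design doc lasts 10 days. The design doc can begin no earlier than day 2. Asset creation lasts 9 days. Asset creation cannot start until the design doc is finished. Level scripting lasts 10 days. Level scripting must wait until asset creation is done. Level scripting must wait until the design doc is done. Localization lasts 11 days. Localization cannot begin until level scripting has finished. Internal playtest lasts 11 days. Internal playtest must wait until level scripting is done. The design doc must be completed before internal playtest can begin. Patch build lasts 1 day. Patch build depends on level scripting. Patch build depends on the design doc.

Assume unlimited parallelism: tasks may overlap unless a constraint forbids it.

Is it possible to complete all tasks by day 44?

Yes

The design doc cannot begin until its own release at day 2. It runs from day 2 to 2 + 10 = day 12.
Asset creation waits on the design doc (finishes day 12), so it starts at day 12 and finishes at 12 + 9 = day 21.
For level scripting: asset creation (finishes day 21); the design doc (finishes day 12). Taking the maximum gives a start of day 21, and it finishes at 21 + 10 = day 31.
Patch build needs all of level scripting (finishes day 31); the design doc (finishes day 12). That puts its earliest start at day 31; it finishes at 31 + 1 = day 32.
Localization cannot begin until level scripting (finishes day 31). It runs from day 31 to 31 + 11 = day 42.
Internal playtest cannot start until level scripting (finishes day 31); the design doc (finishes day 12). The controlling bound is day 31, so internal playtest finishes at 31 + 11 = day 42.
Every task is finished by day 42, which is no later than the deadline of 44, so the schedule is feasible.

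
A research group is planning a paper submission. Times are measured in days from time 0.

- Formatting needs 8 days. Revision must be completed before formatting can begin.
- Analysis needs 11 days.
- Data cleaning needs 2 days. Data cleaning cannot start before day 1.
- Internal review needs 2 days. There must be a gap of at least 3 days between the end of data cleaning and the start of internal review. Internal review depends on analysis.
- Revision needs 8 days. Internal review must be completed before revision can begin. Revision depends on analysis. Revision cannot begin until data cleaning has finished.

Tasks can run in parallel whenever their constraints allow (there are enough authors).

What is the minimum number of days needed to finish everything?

29

Analysis can start immediately at day 0; it finishes at day 11.
Data cleaning cannot begin until its own release at day 1. It runs from day 1 to 1 + 2 = day 3.
For internal review: data cleaning (finishes day 3, plus 3-day gap → day 6); analysis (finishes day 11). Taking the maximum gives a start of day 11, and it finishes at 11 + 2 = day 13.
For revision: internal review (finishes day 13); analysis (finishes day 11); data cleaning (finishes day 3). Taking the maximum gives a start of day 13, and it finishes at 13 + 8 = day 21.
After revision (finishes day 21), formatting can start at day 21 and finishes at day 29.
All tasks are finished once the last one completes. Finish times: Data cleaning at 3, Analysis at 11, Internal review at 13, Revision at 21, Formatting at 29. The latest is day 29.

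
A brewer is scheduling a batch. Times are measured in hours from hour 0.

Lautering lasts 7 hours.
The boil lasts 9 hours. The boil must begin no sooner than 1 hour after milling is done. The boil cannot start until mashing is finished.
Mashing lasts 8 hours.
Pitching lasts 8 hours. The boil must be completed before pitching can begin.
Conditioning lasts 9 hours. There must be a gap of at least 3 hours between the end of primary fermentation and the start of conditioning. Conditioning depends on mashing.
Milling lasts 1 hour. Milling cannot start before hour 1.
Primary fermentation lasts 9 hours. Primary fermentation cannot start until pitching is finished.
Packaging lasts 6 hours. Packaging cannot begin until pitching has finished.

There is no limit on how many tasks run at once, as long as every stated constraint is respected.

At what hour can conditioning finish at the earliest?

Nothing blocks mashing, so it runs from hour 0 to hour 8.
Milling waits on its own release at hour 1, so it starts at hour 1 and finishes at 1 + 1 = hour 2.
The boil cannot start until milling (finishes hour 2, plus 1-hour gap → hour 3); mashing (finishes hour 8). The controlling bound is hour 8, so the boil finishes at 8 + 9 = hour 17.
Pitching waits on the boil (finishes hour 17), so it starts at hour 17 and finishes at 17 + 8 = hour 25.
Primary fermentation waits on pitching (finishes hour 25), so it starts at hour 25 and finishes at 25 + 9 = hour 34.
For conditioning: primary fermentation (finishes hour 34, plus 3-hour gap → hour 37); mashing (finishes hour 8). Taking the maximum gives a start of hour 37, and it finishes at 37 + 9 = hour 46.

46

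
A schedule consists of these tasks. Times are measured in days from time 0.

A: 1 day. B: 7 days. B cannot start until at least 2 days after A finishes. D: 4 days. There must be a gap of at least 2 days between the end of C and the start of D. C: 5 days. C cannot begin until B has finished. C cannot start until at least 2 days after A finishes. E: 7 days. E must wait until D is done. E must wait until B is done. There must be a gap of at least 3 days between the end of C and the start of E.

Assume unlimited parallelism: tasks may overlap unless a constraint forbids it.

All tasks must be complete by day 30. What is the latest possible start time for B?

To finish by day 30, E (duration 7) must start no later than day 23.
D must finish before E (must start by day 23). With a 4-day duration, D must start by 23 − 4 = day 19.
C feeds D (must start by day 19, minus 2-day gap → day 17); E (must start by day 23, minus 3-day gap → day 20). Taking the minimum, C must finish by day 17 and start by 17 − 5 = day 12.
B must finish in time for C (must start by day 12); E (must start by day 23). The tightest is day 12, so B must start by 12 − 7 = day 5.

5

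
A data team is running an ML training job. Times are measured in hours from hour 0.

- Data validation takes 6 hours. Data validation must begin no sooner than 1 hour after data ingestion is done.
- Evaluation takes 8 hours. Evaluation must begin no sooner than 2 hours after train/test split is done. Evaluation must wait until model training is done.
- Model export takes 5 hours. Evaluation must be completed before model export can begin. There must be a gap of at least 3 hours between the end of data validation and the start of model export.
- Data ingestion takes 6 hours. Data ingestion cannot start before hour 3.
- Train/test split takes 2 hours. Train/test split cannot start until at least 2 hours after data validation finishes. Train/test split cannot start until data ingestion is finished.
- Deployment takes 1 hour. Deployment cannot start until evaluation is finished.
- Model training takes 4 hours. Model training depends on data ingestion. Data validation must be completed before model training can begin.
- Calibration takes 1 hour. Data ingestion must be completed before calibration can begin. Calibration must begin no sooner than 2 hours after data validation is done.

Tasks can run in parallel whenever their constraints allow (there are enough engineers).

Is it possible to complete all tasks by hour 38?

Data ingestion cannot begin until its own release at hour 3. It runs from hour 3 to 3 + 6 = hour 9.
Data validation waits on data ingestion (finishes hour 9, plus 1-hour gap → hour 10), so it starts at hour 10 and finishes at 10 + 6 = hour 16.
Calibration cannot start until data ingestion (finishes hour 9); data validation (finishes hour 16, plus 2-hour gap → hour 18). The controlling bound is hour 18, so calibration finishes at 18 + 1 = hour 19.
Model training cannot start until data ingestion (finishes hour 9); data validation (finishes hour 16). The controlling bound is hour 16, so model training finishes at 16 + 4 = hour 20.
For train/test split: data validation (finishes hour 16, plus 2-hour gap → hour 18); data ingestion (finishes hour 9). Taking the maximum gives a start of hour 18, and it finishes at 18 + 2 = hour 20.
For evaluation: train/test split (finishes hour 20, plus 2-hour gap → hour 22); model training (finishes hour 20). Taking the maximum gives a start of hour 22, and it finishes at 22 + 8 = hour 30.
After evaluation (finishes hour 30), deployment can start at hour 30 and finishes at hour 31.
Model export has to wait for evaluation (finishes hour 30); data validation (finishes hour 16, plus 3-hour gap → hour 19). The latest of these is hour 30, so model export runs hour 30 to 30 + 5 = hour 35.
Every task is finished by hour 35, which is no later than the deadline of 38, so the schedule is feasible.

Yes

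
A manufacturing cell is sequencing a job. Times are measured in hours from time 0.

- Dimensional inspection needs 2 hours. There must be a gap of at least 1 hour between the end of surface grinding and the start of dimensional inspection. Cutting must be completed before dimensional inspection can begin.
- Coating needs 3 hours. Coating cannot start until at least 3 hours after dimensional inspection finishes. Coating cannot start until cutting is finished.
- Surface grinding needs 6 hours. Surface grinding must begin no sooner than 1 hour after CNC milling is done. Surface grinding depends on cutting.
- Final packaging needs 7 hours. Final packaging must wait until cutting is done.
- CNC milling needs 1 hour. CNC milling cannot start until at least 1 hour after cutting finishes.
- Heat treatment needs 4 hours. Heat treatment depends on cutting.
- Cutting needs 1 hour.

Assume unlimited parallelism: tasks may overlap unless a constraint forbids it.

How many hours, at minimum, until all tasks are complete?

19

Cutting has no prerequisites, so it starts at hour 0 and finishes at hour 1.
Final packaging cannot begin until cutting (finishes hour 1). It runs from hour 1 to 1 + 7 = hour 8.
Heat treatment waits on cutting (finishes hour 1), so it starts at hour 1 and finishes at 1 + 4 = hour 5.
After cutting (finishes hour 1, plus 1-hour gap → hour 2), CNC milling can start at hour 2 and finishes at hour 3.
Surface grinding has to wait for CNC milling (finishes hour 3, plus 1-hour gap → hour 4); cutting (finishes hour 1). The latest of these is hour 4, so surface grinding runs hour 4 to 4 + 6 = hour 10.
Dimensional inspection cannot start until surface grinding (finishes hour 10, plus 1-hour gap → hour 11); cutting (finishes hour 1). The controlling bound is hour 11, so dimensional inspection finishes at 11 + 2 = hour 13.
Coating needs all of dimensional inspection (finishes hour 13, plus 3-hour gap → hour 16); cutting (finishes hour 1). That puts its earliest start at hour 16; it finishes at 16 + 3 = hour 19.
All tasks are finished once the last one completes. Finish times: Cutting at 1, CNC milling at 3, Heat treatment at 5, Surface grinding at 10, Dimensional inspection at 13, Coating at 19, Final packaging at 8. The latest is hour 19.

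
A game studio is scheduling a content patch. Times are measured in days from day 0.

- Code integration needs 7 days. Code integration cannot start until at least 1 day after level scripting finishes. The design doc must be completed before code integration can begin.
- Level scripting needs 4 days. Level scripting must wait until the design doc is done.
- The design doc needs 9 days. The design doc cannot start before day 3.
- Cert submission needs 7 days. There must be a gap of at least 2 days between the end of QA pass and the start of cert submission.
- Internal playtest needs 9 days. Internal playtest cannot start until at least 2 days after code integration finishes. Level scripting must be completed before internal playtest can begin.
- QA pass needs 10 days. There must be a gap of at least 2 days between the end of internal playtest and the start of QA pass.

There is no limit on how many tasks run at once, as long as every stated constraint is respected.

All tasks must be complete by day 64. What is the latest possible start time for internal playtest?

Nothing follows cert submission; the deadline of day 64 is its only limit. It must start by 64 − 7 = day 57.
Since cert submission (must start by day 57, minus 2-day gap → day 55) depends on it, QA pass must finish by day 55. Backing off its 10-day duration gives a latest start of day 45.
Since QA pass (must start by day 45, minus 2-day gap → day 43) depends on it, internal playtest must finish by day 43. Backing off its 9-day duration gives a latest start of day 34.

34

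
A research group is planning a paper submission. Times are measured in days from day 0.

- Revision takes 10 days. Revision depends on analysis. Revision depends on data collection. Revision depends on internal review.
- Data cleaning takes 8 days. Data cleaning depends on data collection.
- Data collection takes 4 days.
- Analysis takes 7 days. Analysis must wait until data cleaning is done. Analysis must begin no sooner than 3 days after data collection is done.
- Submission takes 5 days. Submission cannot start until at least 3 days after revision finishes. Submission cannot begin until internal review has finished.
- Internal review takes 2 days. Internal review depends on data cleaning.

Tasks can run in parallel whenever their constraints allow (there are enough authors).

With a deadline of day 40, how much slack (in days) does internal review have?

Data collection can start immediately at day 0; it finishes at day 4.
After data collection (finishes day 4), data cleaning can start at day 4 and finishes at day 12.
Internal review waits on data cleaning (finishes day 12), so it starts at day 12 and finishes at 12 + 2 = day 14.

Working backward from the deadline:
To finish by day 40, submission (duration 5) must start no later than day 35.
Since submission (must start by day 35, minus 3-day gap → day 32) depends on it, revision must finish by day 32. Backing off its 10-day duration gives a latest start of day 22.
Internal review must finish in time for revision (must start by day 22); submission (must start by day 35). The tightest is day 22, so internal review must start by 22 − 2 = day 20.
So internal review can start as early as day 12 and as late as day 20, giving 20 − 12 = 8 days of slack.

8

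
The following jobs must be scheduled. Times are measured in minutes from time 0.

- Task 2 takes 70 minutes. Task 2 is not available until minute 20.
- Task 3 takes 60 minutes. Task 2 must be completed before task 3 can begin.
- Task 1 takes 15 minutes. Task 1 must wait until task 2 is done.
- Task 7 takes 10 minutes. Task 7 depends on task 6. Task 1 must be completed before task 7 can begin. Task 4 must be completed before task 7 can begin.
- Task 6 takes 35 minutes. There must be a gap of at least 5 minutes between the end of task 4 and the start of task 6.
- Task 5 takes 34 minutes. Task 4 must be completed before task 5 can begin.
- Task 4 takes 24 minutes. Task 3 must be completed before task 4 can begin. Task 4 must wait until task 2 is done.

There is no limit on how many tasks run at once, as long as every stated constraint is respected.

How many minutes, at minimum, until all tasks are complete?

224

After its own release at minute 20, task 2 can start at minute 20 and finishes at minute 90.
Task 3 waits on task 2 (finishes minute 90), so it starts at minute 90 and finishes at 90 + 60 = minute 150.
Task 4 cannot start until task 3 (finishes minute 150); task 2 (finishes minute 90). The controlling bound is minute 150, so task 4 finishes at 150 + 24 = minute 174.
After task 4 (finishes minute 174, plus 5-minute gap → minute 179), task 6 can start at minute 179 and finishes at minute 214.
Task 5 waits on task 4 (finishes minute 174), so it starts at minute 174 and finishes at 174 + 34 = minute 208.
Task 1 waits on task 2 (finishes minute 90), so it starts at minute 90 and finishes at 90 + 15 = minute 105.
For task 7: task 6 (finishes minute 214); task 1 (finishes minute 105); task 4 (finishes minute 174). Taking the maximum gives a start of minute 214, and it finishes at 214 + 10 = minute 224.
All tasks are finished once the last one completes. Finish times: Task 1 at 105, Task 2 at 90, Task 3 at 150, Task 4 at 174, Task 5 at 208, Task 6 at 214, Task 7 at 224. The latest is minute 224.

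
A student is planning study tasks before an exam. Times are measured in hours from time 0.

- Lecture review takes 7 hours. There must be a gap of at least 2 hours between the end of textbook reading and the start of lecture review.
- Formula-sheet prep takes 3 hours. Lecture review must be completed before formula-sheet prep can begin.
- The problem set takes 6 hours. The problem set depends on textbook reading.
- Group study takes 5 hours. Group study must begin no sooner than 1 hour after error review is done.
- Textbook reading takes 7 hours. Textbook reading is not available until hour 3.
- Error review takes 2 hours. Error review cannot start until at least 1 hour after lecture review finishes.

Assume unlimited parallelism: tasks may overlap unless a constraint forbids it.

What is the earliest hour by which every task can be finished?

28

Textbook reading waits on its own release at hour 3, so it starts at hour 3 and finishes at 3 + 7 = hour 10.
The problem set cannot begin until textbook reading (finishes hour 10). It runs from hour 10 to 10 + 6 = hour 16.
Lecture review cannot begin until textbook reading (finishes hour 10, plus 2-hour gap → hour 12). It runs from hour 12 to 12 + 7 = hour 19.
Formula-sheet prep cannot begin until lecture review (finishes hour 19). It runs from hour 19 to 19 + 3 = hour 22.
Error review waits on lecture review (finishes hour 19, plus 1-hour gap → hour 20), so it starts at hour 20 and finishes at 20 + 2 = hour 22.
Group study waits on error review (finishes hour 22, plus 1-hour gap → hour 23), so it starts at hour 23 and finishes at 23 + 5 = hour 28.
All tasks are finished once the last one completes. Finish times: Textbook reading at 10, Lecture review at 19, The problem set at 16, Error review at 22, Group study at 28, Formula-sheet prep at 22. The latest is hour 28.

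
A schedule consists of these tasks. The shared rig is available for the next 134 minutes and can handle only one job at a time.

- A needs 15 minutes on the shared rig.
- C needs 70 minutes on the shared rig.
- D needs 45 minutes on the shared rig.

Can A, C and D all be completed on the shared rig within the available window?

Yes

Running back to back, the jobs need 15 + 70 + 45 = 130 minutes on the shared rig.
Since 130 ≤ 134, they fit within the window.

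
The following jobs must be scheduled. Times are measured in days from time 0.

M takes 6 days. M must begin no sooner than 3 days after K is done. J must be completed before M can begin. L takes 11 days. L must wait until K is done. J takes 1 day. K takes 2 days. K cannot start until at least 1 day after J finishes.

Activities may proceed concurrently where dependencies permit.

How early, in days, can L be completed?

J has no prerequisites, so it starts at day 0 and finishes at day 1.
K cannot begin until J (finishes day 1, plus 1-day gap → day 2). It runs from day 2 to 2 + 2 = day 4.
After K (finishes day 4), L can start at day 4 and finishes at day 15.

15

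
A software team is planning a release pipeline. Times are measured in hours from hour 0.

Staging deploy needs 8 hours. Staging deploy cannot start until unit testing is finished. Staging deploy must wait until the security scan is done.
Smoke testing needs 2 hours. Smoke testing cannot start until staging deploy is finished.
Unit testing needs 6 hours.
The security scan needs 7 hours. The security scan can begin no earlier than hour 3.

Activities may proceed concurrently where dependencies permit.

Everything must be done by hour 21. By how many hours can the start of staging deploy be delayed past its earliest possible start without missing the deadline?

1

The security scan cannot begin until its own release at hour 3. It runs from hour 3 to 3 + 7 = hour 10.
Unit testing can start immediately at hour 0; it finishes at hour 6.
For staging deploy: unit testing (finishes hour 6); the security scan (finishes hour 10). Taking the maximum gives a start of hour 10, and it finishes at 10 + 8 = hour 18.

Working backward from the deadline:
Nothing follows smoke testing; the deadline of hour 21 is its only limit. It must start by 21 − 2 = hour 19.
Since smoke testing (must start by hour 19) depends on it, staging deploy must finish by hour 19. Backing off its 8-hour duration gives a latest start of hour 11.
So staging deploy can start as early as hour 10 and as late as hour 11, giving 11 − 10 = 1 hour of slack.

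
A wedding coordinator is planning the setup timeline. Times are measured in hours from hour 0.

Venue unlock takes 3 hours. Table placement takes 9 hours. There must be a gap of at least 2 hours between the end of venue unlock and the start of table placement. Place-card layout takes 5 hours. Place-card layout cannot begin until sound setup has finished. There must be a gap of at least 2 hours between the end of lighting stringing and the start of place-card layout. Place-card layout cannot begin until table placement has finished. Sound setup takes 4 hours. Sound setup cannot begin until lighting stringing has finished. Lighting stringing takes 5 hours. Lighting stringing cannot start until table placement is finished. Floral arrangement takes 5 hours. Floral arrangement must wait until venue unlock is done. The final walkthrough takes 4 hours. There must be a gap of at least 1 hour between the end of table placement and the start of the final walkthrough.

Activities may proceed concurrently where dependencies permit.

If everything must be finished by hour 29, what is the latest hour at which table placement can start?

6

Place-card layout must finish by hour 29; it takes 5 hours, so it must start by 29 − 5 = hour 24.
Sound setup has to be done before place-card layout (must start by hour 24). That means finishing by hour 24, i.e. starting by 24 − 4 = hour 20.
Lighting stringing must finish in time for sound setup (must start by hour 20); place-card layout (must start by hour 24, minus 2-hour gap → hour 22). The tightest is hour 20, so lighting stringing must start by 20 − 5 = hour 15.
The final walkthrough must finish by hour 29; it takes 4 hours, so it must start by 29 − 4 = hour 25.
For table placement: lighting stringing (must start by hour 15); place-card layout (must start by hour 24); the final walkthrough (must start by hour 25, minus 1-hour gap → hour 24). The most restrictive is hour 15; with a 9-hour duration, table placement must start by hour 6.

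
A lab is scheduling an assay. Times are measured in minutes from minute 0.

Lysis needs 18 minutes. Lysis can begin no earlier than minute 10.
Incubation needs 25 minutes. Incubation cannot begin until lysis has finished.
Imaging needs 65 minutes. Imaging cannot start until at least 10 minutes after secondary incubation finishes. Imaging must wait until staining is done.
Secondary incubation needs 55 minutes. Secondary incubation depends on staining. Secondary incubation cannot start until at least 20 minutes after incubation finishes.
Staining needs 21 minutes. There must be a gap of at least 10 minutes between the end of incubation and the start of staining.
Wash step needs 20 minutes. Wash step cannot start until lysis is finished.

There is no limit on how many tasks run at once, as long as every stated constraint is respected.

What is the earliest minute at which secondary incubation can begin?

84

After its own release at minute 10, lysis can start at minute 10 and finishes at minute 28.
Incubation cannot begin until lysis (finishes minute 28). It runs from minute 28 to 28 + 25 = minute 53.
After incubation (finishes minute 53, plus 10-minute gap → minute 63), staining can start at minute 63 and finishes at minute 84.
Secondary incubation waits on staining (finishes minute 84); incubation (finishes minute 53, plus 20-minute gap → minute 73). The latest of these is minute 84, which is the earliest secondary incubation can start.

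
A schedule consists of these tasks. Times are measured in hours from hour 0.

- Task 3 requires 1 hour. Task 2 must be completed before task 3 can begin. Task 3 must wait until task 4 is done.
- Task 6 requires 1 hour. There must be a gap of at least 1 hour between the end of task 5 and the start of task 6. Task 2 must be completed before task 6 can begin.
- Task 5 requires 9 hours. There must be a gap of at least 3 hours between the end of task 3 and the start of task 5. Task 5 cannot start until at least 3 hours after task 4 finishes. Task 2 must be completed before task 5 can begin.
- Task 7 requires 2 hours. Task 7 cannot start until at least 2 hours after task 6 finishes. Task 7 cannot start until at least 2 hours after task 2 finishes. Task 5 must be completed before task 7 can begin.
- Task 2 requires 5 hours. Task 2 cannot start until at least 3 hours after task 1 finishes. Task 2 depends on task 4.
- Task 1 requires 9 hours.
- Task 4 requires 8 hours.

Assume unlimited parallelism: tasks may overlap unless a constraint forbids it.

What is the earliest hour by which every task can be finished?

Nothing blocks task 4, so it runs from hour 0 to hour 8.
Task 1 can start immediately at hour 0; it finishes at hour 9.
Task 2 cannot start until task 1 (finishes hour 9, plus 3-hour gap → hour 12); task 4 (finishes hour 8). The controlling bound is hour 12, so task 2 finishes at 12 + 5 = hour 17.
For task 3: task 2 (finishes hour 17); task 4 (finishes hour 8). Taking the maximum gives a start of hour 17, and it finishes at 17 + 1 = hour 18.
Task 5 cannot start until task 3 (finishes hour 18, plus 3-hour gap → hour 21); task 4 (finishes hour 8, plus 3-hour gap → hour 11); task 2 (finishes hour 17). The controlling bound is hour 21, so task 5 finishes at 21 + 9 = hour 30.
Task 6 has to wait for task 5 (finishes hour 30, plus 1-hour gap → hour 31); task 2 (finishes hour 17). The latest of these is hour 31, so task 6 runs hour 31 to 31 + 1 = hour 32.
Task 7 has to wait for task 6 (finishes hour 32, plus 2-hour gap → hour 34); task 2 (finishes hour 17, plus 2-hour gap → hour 19); task 5 (finishes hour 30). The latest of these is hour 34, so task 7 runs hour 34 to 34 + 2 = hour 36.
All tasks are finished once the last one completes. Finish times: Task 1 at 9, Task 2 at 17, Task 3 at 18, Task 4 at 8, Task 5 at 30, Task 6 at 32, Task 7 at 36. The latest is hour 36.

36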